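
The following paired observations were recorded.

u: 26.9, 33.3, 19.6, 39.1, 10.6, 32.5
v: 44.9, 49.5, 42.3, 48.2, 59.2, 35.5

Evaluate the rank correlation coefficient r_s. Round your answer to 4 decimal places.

Rank u: 3, 5, 2, 6, 1, 4
Rank v: 3, 5, 2, 4, 6, 1
d = rank(u) − rank(v): 0, 0, 0, 2, -5, 3; Σd² = 38
ρ = 1 − 6Σd² / [n(n²−1)] = 1 − 6×38 / (6×35) = 1 − 228/210 ≈ -0.0857

-0.0857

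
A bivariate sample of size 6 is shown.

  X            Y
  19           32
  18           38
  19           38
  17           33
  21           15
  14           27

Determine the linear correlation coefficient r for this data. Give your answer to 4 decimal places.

-0.2542

n = 6, ΣX = 108, ΣY = 183, ΣX² = 1972, ΣY² = 5955, ΣXY = 3268
nΣXY − ΣXΣY = 19608 − 19764 = -156
nΣX² − (ΣX)² = 11832 − 11664 = 168; nΣY² − (ΣY)² = 35730 − 33489 = 2241
r = -156 / √(168 × 2241) = -156 / 613.5862 ≈ -0.2542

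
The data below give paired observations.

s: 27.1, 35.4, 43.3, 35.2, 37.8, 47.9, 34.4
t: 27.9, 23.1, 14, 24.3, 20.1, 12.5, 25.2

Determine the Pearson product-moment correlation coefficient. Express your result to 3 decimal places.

-0.968

n = 7, Σs = 261.1, Σt = 147.1, Σs² = 10008.11, Σt² = 3293.81, Σst = 5260.8
nΣst − ΣsΣt = 36825.6 − 38407.81 = -1582.21
nΣs² − (Σs)² = 70056.77 − 68173.21 = 1883.56; nΣt² − (Σt)² = 23056.67 − 21638.41 = 1418.26
r = -1582.21 / √(1883.56 × 1418.26) = -1582.21 / 1634.4350 ≈ -0.968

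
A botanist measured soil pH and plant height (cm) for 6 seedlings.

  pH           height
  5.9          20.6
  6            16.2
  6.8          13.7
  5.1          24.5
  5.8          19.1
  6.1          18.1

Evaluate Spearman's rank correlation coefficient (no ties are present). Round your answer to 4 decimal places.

Rank pH: 3, 4, 6, 1, 2, 5
Rank height: 5, 2, 1, 6, 4, 3
d = rank(pH) − rank(height): -2, 2, 5, -5, -2, 2; Σd² = 66
ρ = 1 − 6Σd² / [n(n²−1)] = 1 − 6×66 / (6×35) = 1 − 396/210 ≈ -0.8857

-0.8857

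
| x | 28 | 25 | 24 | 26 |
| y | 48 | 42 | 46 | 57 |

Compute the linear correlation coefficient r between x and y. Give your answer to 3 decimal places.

n = 4, Σx = 103, Σy = 193, Σx² = 2661, Σy² = 9433, Σxy = 4980
nΣxy − ΣxΣy = 19920 − 19879 = 41
nΣx² − (Σx)² = 10644 − 10609 = 35; nΣy² − (Σy)² = 37732 − 37249 = 483
r = 41 / √(35 × 483) = 41 / 130.0192 ≈ 0.315

0.315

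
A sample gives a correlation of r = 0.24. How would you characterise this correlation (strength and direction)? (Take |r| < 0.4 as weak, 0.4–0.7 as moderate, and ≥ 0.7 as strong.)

r = 0.24 > 0 so the relationship is positive.
|r| = 0.24, which falls in the weak range.

weak positive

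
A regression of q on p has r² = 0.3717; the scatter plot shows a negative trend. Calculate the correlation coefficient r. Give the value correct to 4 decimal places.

|r| = √0.3717 = 0.6097
The association is negative, so r = −0.6097.

-0.6097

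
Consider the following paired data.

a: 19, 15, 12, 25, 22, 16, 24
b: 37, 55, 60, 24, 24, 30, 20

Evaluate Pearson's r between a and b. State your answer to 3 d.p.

-0.886

n = 7, Σa = 133, Σb = 250, Σa² = 2671, Σb² = 10446, Σab = 4336
nΣab − ΣaΣb = 30352 − 33250 = -2898
nΣa² − (Σa)² = 18697 − 17689 = 1008; nΣb² − (Σb)² = 73122 − 62500 = 10622
r = -2898 / √(1008 × 10622) = -2898 / 3272.1516 ≈ -0.886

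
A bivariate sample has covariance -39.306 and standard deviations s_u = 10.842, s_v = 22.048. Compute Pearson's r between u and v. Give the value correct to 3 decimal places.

-0.164

r = Cov(u,v) / (s_u · s_v) = -39.306 / (10.842 × 22.048)
  = -39.306 / 239.0444 ≈ -0.164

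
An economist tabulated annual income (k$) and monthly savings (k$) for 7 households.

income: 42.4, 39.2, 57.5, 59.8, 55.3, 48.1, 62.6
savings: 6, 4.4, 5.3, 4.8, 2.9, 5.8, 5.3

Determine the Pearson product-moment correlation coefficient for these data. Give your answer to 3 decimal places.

-0.153

n = 7, Σx = 364.9, Σy = 34.5, Σx² = 19507.15, Σy² = 176.63, Σxy = 1789.8
nΣxy − ΣxΣy = 12528.6 − 12589.05 = -60.45
nΣx² − (Σx)² = 136550.05 − 133152.01 = 3398.04; nΣy² − (Σy)² = 1236.41 − 1190.25 = 46.16
r = -60.45 / √(3398.04 × 46.16) = -60.45 / 396.0474 ≈ -0.153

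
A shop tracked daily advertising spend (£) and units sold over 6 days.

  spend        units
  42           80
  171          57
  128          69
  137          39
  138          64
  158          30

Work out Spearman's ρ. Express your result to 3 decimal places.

Rank spend: 1, 6, 2, 3, 4, 5
Rank units: 6, 3, 5, 2, 4, 1
d = rank(spend) − rank(units): -5, 3, -3, 1, 0, 4; Σd² = 60
ρ = 1 − 6Σd² / [n(n²−1)] = 1 − 6×60 / (6×35) = 1 − 360/210 ≈ -0.714

-0.714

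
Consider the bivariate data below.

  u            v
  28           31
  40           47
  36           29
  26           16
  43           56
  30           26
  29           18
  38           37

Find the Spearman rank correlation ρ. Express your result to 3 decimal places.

0.857

Rank u: 2, 7, 5, 1, 8, 4, 3, 6
Rank v: 5, 7, 4, 1, 8, 3, 2, 6
d = rank(u) − rank(v): -3, 0, 1, 0, 0, 1, 1, 0; Σd² = 12
ρ = 1 − 6Σd² / [n(n²−1)] = 1 − 6×12 / (8×63) = 1 − 72/504 ≈ 0.857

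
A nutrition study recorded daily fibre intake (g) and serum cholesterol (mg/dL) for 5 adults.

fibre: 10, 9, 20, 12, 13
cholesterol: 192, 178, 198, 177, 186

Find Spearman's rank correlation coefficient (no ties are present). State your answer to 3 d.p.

Rank fibre: 2, 1, 5, 3, 4
Rank cholesterol: 4, 2, 5, 1, 3
d = rank(fibre) − rank(cholesterol): -2, -1, 0, 2, 1; Σd² = 10
ρ = 1 − 6Σd² / [n(n²−1)] = 1 − 6×10 / (5×24) = 1 − 60/120 ≈ 0.500

0.500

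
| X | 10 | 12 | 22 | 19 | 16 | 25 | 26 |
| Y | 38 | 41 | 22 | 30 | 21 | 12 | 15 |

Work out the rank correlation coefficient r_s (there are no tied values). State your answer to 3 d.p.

Rank X: 1, 2, 5, 4, 3, 6, 7
Rank Y: 6, 7, 4, 5, 3, 1, 2
d = rank(X) − rank(Y): -5, -5, 1, -1, 0, 5, 5; Σd² = 102
ρ = 1 − 6Σd² / [n(n²−1)] = 1 − 6×102 / (7×48) = 1 − 612/336 ≈ -0.821

-0.821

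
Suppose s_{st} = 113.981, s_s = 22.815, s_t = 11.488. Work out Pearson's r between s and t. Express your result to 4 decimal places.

r = Cov(s,t) / (s_s · s_t) = 113.981 / (22.815 × 11.488)
  = 113.981 / 262.0987 ≈ 0.4349

0.4349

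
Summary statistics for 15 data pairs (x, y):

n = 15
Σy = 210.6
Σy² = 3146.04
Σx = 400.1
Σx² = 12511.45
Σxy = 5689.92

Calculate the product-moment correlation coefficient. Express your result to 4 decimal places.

0.1229

r = (nΣxy − ΣxΣy) / √[(nΣx² − (Σx)²)(nΣy² − (Σy)²)]
Numerator: 15×5689.92 − 400.1×210.6 = 1087.74
Denominator: √[(187671.75 − 160080.01)(47190.6 − 44352.36)] = √[27591.74 × 2838.24] = 8849.4056
r = 1087.74 / 8849.4056 ≈ 0.1229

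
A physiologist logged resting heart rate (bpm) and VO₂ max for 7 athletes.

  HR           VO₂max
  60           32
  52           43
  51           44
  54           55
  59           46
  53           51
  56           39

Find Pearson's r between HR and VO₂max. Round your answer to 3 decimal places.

n = 7, Σx = 385, Σy = 310, Σx² = 21247, Σy² = 14072, Σxy = 16971
nΣxy − ΣxΣy = 118797 − 119350 = -553
nΣx² − (Σx)² = 148729 − 148225 = 504; nΣy² − (Σy)² = 98504 − 96100 = 2404
r = -553 / √(504 × 2404) = -553 / 1100.7343 ≈ -0.502

-0.502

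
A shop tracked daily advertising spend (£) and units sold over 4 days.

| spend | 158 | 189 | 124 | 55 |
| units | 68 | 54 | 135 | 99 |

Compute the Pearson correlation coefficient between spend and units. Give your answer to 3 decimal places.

-0.593

n = 4, Σx = 526, Σy = 356, Σx² = 79086, Σy² = 35566, Σxy = 43135
nΣxy − ΣxΣy = 172540 − 187256 = -14716
nΣx² − (Σx)² = 316344 − 276676 = 39668; nΣy² − (Σy)² = 142264 − 126736 = 15528
r = -14716 / √(39668 × 15528) = -14716 / 24818.6362 ≈ -0.593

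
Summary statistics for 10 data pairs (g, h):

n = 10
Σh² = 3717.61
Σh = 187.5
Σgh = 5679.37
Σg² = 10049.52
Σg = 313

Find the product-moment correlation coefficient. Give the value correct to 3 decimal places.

r = (nΣgh − ΣgΣh) / √[(nΣg² − (Σg)²)(nΣh² − (Σh)²)]
Numerator: 10×5679.37 − 313×187.5 = -1893.8
Denominator: √[(100495.2 − 97969)(37176.1 − 35156.25)] = √[2526.2 × 2019.85] = 2258.8814
r = -1893.8 / 2258.8814 ≈ -0.838

-0.838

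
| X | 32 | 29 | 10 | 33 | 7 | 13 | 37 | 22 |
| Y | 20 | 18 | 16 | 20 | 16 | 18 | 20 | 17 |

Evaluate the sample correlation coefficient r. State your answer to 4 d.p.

0.8938

n = 8, ΣX = 183, ΣY = 145, ΣX² = 5125, ΣY² = 2649, ΣXY = 3442
nΣXY − ΣXΣY = 27536 − 26535 = 1001
nΣX² − (ΣX)² = 41000 − 33489 = 7511; nΣY² − (ΣY)² = 21192 − 21025 = 167
r = 1001 / √(7511 × 167) = 1001 / 1119.9719 ≈ 0.8938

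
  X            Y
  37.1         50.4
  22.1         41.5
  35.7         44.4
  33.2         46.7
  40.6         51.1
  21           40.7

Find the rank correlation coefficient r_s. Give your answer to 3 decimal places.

0.943

Rank X: 5, 2, 4, 3, 6, 1
Rank Y: 5, 2, 3, 4, 6, 1
d = rank(X) − rank(Y): 0, 0, 1, -1, 0, 0; Σd² = 2
ρ = 1 − 6Σd² / [n(n²−1)] = 1 − 6×2 / (6×35) = 1 − 12/210 ≈ 0.943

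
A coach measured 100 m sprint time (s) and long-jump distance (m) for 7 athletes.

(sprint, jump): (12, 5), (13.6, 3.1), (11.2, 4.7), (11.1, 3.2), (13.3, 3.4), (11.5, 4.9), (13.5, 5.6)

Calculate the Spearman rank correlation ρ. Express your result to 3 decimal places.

0.036

Rank sprint: 4, 7, 2, 1, 5, 3, 6
Rank jump: 6, 1, 4, 2, 3, 5, 7
d = rank(sprint) − rank(jump): -2, 6, -2, -1, 2, -2, -1; Σd² = 54
ρ = 1 − 6Σd² / [n(n²−1)] = 1 − 6×54 / (7×48) = 1 − 324/336 ≈ 0.036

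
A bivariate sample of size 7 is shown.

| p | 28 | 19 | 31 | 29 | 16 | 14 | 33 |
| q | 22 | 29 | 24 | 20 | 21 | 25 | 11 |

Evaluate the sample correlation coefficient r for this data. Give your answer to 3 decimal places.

-0.583

n = 7, Σp = 170, Σq = 152, Σp² = 4488, Σq² = 3488, Σpq = 3540
nΣpq − ΣpΣq = 24780 − 25840 = -1060
nΣp² − (Σp)² = 31416 − 28900 = 2516; nΣq² − (Σq)² = 24416 − 23104 = 1312
r = -1060 / √(2516 × 1312) = -1060 / 1816.8632 ≈ -0.583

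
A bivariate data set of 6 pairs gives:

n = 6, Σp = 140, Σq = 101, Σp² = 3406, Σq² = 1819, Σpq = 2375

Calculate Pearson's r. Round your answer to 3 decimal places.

r = (nΣpq − ΣpΣq) / √[(nΣp² − (Σp)²)(nΣq² − (Σq)²)]
Numerator: 6×2375 − 140×101 = 110
Denominator: √[(20436 − 19600)(10914 − 10201)] = √[836 × 713] = 772.0544
r = 110 / 772.0544 ≈ 0.142

0.142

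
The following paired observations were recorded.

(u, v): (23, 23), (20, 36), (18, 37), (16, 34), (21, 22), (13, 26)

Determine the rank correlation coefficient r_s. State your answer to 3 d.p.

Rank u: 6, 4, 3, 2, 5, 1
Rank v: 2, 5, 6, 4, 1, 3
d = rank(u) − rank(v): 4, -1, -3, -2, 4, -2; Σd² = 50
ρ = 1 − 6Σd² / [n(n²−1)] = 1 − 6×50 / (6×35) = 1 − 300/210 ≈ -0.429

-0.429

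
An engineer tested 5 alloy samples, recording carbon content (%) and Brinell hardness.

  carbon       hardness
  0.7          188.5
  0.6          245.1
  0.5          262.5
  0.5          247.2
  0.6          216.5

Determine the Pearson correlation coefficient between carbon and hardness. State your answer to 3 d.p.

n = 5, Σx = 2.9, Σy = 1159.8, Σx² = 1.71, Σy² = 272492.6, Σxy = 663.76
nΣxy − ΣxΣy = 3318.8 − 3363.42 = -44.62
nΣx² − (Σx)² = 8.55 − 8.41 = 0.14; nΣy² − (Σy)² = 1362463 − 1345136.04 = 17326.96
r = -44.62 / √(0.14 × 17326.96) = -44.62 / 49.2522 ≈ -0.906

-0.906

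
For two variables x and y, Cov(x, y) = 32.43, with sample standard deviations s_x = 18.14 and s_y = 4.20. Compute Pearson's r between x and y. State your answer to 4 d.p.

0.4257

r = Cov(x,y) / (s_x · s_y) = 32.43 / (18.14 × 4.20)
  = 32.43 / 76.1880 ≈ 0.4257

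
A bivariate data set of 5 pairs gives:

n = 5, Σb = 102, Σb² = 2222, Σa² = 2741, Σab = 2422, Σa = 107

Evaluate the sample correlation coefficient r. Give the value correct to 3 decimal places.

0.948

r = (nΣab − ΣaΣb) / √[(nΣa² − (Σa)²)(nΣb² − (Σb)²)]
Numerator: 5×2422 − 107×102 = 1196
Denominator: √[(13705 − 11449)(11110 − 10404)] = √[2256 × 706] = 1262.0364
r = 1196 / 1262.0364 ≈ 0.948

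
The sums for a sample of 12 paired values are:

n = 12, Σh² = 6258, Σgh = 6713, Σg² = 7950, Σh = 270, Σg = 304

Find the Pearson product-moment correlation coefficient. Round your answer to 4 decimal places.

r = (nΣgh − ΣgΣh) / √[(nΣg² − (Σg)²)(nΣh² − (Σh)²)]
Numerator: 12×6713 − 304×270 = -1524
Denominator: √[(95400 − 92416)(75096 − 72900)] = √[2984 × 2196] = 2559.8562
r = -1524 / 2559.8562 ≈ -0.5953

-0.5953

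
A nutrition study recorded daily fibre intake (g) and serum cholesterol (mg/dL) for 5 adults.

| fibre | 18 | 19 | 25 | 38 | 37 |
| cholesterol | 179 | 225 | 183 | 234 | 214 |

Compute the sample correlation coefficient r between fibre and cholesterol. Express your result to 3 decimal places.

n = 5, Σx = 137, Σy = 1035, Σx² = 4123, Σy² = 216707, Σxy = 28882
nΣxy − ΣxΣy = 144410 − 141795 = 2615
nΣx² − (Σx)² = 20615 − 18769 = 1846; nΣy² − (Σy)² = 1083535 − 1071225 = 12310
r = 2615 / √(1846 × 12310) = 2615 / 4766.9970 ≈ 0.549

0.549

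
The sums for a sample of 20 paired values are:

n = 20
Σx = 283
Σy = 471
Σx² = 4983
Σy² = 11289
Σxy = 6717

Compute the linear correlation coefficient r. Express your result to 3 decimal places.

r = (nΣxy − ΣxΣy) / √[(nΣx² − (Σx)²)(nΣy² − (Σy)²)]
Numerator: 20×6717 − 283×471 = 1047
Denominator: √[(99660 − 80089)(225780 − 221841)] = √[19571 × 3939] = 8780.1007
r = 1047 / 8780.1007 ≈ 0.119

0.119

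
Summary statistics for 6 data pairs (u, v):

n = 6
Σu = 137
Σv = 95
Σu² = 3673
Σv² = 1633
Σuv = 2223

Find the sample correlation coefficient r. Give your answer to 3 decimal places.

0.203

r = (nΣuv − ΣuΣv) / √[(nΣu² − (Σu)²)(nΣv² − (Σv)²)]
Numerator: 6×2223 − 137×95 = 323
Denominator: √[(22038 − 18769)(9798 − 9025)] = √[3269 × 773] = 1589.6342
r = 323 / 1589.6342 ≈ 0.203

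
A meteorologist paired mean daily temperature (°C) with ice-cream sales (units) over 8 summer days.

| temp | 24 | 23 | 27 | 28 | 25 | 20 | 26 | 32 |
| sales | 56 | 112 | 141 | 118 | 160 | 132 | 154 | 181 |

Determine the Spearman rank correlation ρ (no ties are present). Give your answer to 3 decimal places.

Rank temp: 3, 2, 6, 7, 4, 1, 5, 8
Rank sales: 1, 2, 5, 3, 7, 4, 6, 8
d = rank(temp) − rank(sales): 2, 0, 1, 4, -3, -3, -1, 0; Σd² = 40
ρ = 1 − 6Σd² / [n(n²−1)] = 1 − 6×40 / (8×63) = 1 − 240/504 ≈ 0.524

0.524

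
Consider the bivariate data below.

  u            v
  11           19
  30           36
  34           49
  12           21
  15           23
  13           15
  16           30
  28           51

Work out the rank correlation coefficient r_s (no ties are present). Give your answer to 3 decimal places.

Rank u: 1, 7, 8, 2, 4, 3, 5, 6
Rank v: 2, 6, 7, 3, 4, 1, 5, 8
d = rank(u) − rank(v): -1, 1, 1, -1, 0, 2, 0, -2; Σd² = 12
ρ = 1 − 6Σd² / [n(n²−1)] = 1 − 6×12 / (8×63) = 1 − 72/504 ≈ 0.857

0.857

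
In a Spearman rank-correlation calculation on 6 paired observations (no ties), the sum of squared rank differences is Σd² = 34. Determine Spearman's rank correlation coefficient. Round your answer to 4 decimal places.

ρ = 1 − 6Σd² / [n(n²−1)] = 1 − 6×34 / (6×35)
  = 1 − 204/210 = 1 − 0.97143 ≈ 0.0286

0.0286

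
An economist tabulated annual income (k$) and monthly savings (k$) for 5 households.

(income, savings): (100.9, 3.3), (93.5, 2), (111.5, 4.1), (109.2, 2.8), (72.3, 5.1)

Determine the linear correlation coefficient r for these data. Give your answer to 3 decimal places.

n = 5, Σx = 487.4, Σy = 17.3, Σx² = 48507.24, Σy² = 65.55, Σxy = 1651.61
nΣxy − ΣxΣy = 8258.05 − 8432.02 = -173.97
nΣx² − (Σx)² = 242536.2 − 237558.76 = 4977.44; nΣy² − (Σy)² = 327.75 − 299.29 = 28.46
r = -173.97 / √(4977.44 × 28.46) = -173.97 / 376.3747 ≈ -0.462

-0.462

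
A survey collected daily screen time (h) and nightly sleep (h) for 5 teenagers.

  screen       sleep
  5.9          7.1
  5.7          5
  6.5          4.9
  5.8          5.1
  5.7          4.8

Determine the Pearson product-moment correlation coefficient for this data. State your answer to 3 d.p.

n = 5, Σx = 29.6, Σy = 26.9, Σx² = 175.68, Σy² = 148.47, Σxy = 159.18
nΣxy − ΣxΣy = 795.9 − 796.24 = -0.34
nΣx² − (Σx)² = 878.4 − 876.16 = 2.24; nΣy² − (Σy)² = 742.35 − 723.61 = 18.74
r = -0.34 / √(2.24 × 18.74) = -0.34 / 6.4790 ≈ -0.052

-0.052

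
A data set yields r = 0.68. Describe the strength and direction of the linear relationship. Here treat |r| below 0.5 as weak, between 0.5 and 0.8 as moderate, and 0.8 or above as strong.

r = 0.68 > 0 so the relationship is positive.
|r| = 0.68, which falls in the moderate range.

moderate positive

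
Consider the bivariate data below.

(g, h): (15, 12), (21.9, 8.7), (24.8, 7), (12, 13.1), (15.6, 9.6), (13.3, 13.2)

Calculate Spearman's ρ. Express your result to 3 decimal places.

-0.943

Rank g: 3, 5, 6, 1, 4, 2
Rank h: 4, 2, 1, 5, 3, 6
d = rank(g) − rank(h): -1, 3, 5, -4, 1, -4; Σd² = 68
ρ = 1 − 6Σd² / [n(n²−1)] = 1 − 6×68 / (6×35) = 1 − 408/210 ≈ -0.943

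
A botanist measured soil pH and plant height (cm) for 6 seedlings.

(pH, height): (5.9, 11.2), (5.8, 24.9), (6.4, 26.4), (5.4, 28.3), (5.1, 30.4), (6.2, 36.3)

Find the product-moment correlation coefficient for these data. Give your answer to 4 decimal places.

n = 6, Σx = 34.8, Σy = 157.5, Σx² = 203.02, Σy² = 4485.15, Σxy = 912.38
nΣxy − ΣxΣy = 5474.28 − 5481 = -6.72
nΣx² − (Σx)² = 1218.12 − 1211.04 = 7.08; nΣy² − (Σy)² = 26910.9 − 24806.25 = 2104.65
r = -6.72 / √(7.08 × 2104.65) = -6.72 / 122.0693 ≈ -0.0551

-0.0551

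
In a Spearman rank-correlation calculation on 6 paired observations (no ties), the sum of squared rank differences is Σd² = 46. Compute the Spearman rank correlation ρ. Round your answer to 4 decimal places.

-0.3143

ρ = 1 − 6Σd² / [n(n²−1)] = 1 − 6×46 / (6×35)
  = 1 − 276/210 = 1 − 1.31429 ≈ -0.3143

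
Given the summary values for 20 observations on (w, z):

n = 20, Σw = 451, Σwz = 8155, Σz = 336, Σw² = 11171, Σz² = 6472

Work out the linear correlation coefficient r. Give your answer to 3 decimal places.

r = (nΣwz − ΣwΣz) / √[(nΣw² − (Σw)²)(nΣz² − (Σz)²)]
Numerator: 20×8155 − 451×336 = 11564
Denominator: √[(223420 − 203401)(129440 − 112896)] = √[20019 × 16544] = 18198.7455
r = 11564 / 18198.7455 ≈ 0.635

0.635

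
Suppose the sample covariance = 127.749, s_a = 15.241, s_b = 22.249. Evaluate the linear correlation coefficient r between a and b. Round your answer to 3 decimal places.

0.377

r = Cov(a,b) / (s_a · s_b) = 127.749 / (15.241 × 22.249)
  = 127.749 / 339.0970 ≈ 0.377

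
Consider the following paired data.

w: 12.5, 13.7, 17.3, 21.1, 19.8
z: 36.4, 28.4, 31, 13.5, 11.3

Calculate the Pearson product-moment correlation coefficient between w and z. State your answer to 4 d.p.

n = 5, Σw = 84.4, Σz = 120.6, Σw² = 1480.48, Σz² = 3402.46, Σwz = 1888.97
nΣwz − ΣwΣz = 9444.85 − 10178.64 = -733.79
nΣw² − (Σw)² = 7402.4 − 7123.36 = 279.04; nΣz² − (Σz)² = 17012.3 − 14544.36 = 2467.94
r = -733.79 / √(279.04 × 2467.94) = -733.79 / 829.8518 ≈ -0.8842

-0.8842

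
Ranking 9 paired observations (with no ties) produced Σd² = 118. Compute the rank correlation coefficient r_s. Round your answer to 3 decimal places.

0.017

ρ = 1 − 6Σd² / [n(n²−1)] = 1 − 6×118 / (9×80)
  = 1 − 708/720 = 1 − 0.9833 ≈ 0.017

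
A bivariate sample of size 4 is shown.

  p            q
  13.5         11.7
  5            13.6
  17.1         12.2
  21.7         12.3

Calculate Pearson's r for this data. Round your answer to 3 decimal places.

-0.693

n = 4, Σp = 57.3, Σq = 49.8, Σp² = 970.55, Σq² = 621.98, Σpq = 701.48
nΣpq − ΣpΣq = 2805.92 − 2853.54 = -47.62
nΣp² − (Σp)² = 3882.2 − 3283.29 = 598.91; nΣq² − (Σq)² = 2487.92 − 2480.04 = 7.88
r = -47.62 / √(598.91 × 7.88) = -47.62 / 68.6980 ≈ -0.693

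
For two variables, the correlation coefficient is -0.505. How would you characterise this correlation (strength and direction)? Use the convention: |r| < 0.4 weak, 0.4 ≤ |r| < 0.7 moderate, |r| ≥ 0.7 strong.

r = -0.505 < 0 so the relationship is negative.
|r| = 0.505, which falls in the moderate range.

moderate negative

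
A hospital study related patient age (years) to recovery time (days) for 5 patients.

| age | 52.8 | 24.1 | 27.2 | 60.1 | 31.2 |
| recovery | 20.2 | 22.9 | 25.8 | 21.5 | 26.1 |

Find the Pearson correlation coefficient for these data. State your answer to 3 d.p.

n = 5, Σx = 195.4, Σy = 116.5, Σx² = 8693.94, Σy² = 2741.55, Σxy = 4426.68
nΣxy − ΣxΣy = 22133.4 − 22764.1 = -630.7
nΣx² − (Σx)² = 43469.7 − 38181.16 = 5288.54; nΣy² − (Σy)² = 13707.75 − 13572.25 = 135.5
r = -630.7 / √(5288.54 × 135.5) = -630.7 / 846.5206 ≈ -0.745

-0.745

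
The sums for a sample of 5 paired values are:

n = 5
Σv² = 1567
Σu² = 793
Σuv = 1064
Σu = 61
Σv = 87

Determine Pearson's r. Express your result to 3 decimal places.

r = (nΣuv − ΣuΣv) / √[(nΣu² − (Σu)²)(nΣv² − (Σv)²)]
Numerator: 5×1064 − 61×87 = 13
Denominator: √[(3965 − 3721)(7835 − 7569)] = √[244 × 266] = 254.7626
r = 13 / 254.7626 ≈ 0.051

0.051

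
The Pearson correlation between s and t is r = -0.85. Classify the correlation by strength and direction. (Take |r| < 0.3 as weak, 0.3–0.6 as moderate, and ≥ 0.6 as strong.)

r = -0.85 < 0 so the relationship is negative.
|r| = 0.85, which falls in the strong range.

strong negative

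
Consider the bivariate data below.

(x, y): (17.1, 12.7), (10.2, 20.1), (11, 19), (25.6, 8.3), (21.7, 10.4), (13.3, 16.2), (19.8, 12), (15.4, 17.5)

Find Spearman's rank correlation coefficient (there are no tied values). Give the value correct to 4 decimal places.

Rank x: 5, 1, 2, 8, 7, 3, 6, 4
Rank y: 4, 8, 7, 1, 2, 5, 3, 6
d = rank(x) − rank(y): 1, -7, -5, 7, 5, -2, 3, -2; Σd² = 166
ρ = 1 − 6Σd² / [n(n²−1)] = 1 − 6×166 / (8×63) = 1 − 996/504 ≈ -0.9762

-0.9762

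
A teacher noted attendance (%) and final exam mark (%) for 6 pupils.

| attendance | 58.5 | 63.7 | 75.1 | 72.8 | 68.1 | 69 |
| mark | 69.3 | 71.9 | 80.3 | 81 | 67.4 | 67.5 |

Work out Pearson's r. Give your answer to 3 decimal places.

n = 6, Σx = 407.2, Σy = 437.4, Σx² = 27818.4, Σy² = 32080.2, Σxy = 29808.85
nΣxy − ΣxΣy = 178853.1 − 178109.28 = 743.82
nΣx² − (Σx)² = 166910.4 − 165811.84 = 1098.56; nΣy² − (Σy)² = 192481.2 − 191318.76 = 1162.44
r = 743.82 / √(1098.56 × 1162.44) = 743.82 / 1130.0487 ≈ 0.658

0.658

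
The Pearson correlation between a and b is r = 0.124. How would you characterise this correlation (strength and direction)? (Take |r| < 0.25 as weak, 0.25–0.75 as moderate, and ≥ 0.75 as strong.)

r = 0.124 > 0 so the relationship is positive.
|r| = 0.124, which falls in the weak range.

weak positive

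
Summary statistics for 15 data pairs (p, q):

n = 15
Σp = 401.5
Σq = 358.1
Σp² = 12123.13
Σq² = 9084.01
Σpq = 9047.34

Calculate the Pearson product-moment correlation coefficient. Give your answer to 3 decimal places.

r = (nΣpq − ΣpΣq) / √[(nΣp² − (Σp)²)(nΣq² − (Σq)²)]
Numerator: 15×9047.34 − 401.5×358.1 = -8067.05
Denominator: √[(181846.95 − 161202.25)(136260.15 − 128235.61)] = √[20644.7 × 8024.54] = 12871.0614
r = -8067.05 / 12871.0614 ≈ -0.627

-0.627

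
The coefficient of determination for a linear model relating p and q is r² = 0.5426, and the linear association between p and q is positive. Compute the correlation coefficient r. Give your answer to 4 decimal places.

0.7366

|r| = √0.5426 = 0.7366
The association is positive, so r = 0.7366.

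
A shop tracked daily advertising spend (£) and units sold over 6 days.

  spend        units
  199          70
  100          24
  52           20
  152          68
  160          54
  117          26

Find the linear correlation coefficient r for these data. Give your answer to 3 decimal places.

0.897

n = 6, Σx = 780, Σy = 262, Σx² = 114698, Σy² = 14092, Σxy = 39388
nΣxy − ΣxΣy = 236328 − 204360 = 31968
nΣx² − (Σx)² = 688188 − 608400 = 79788; nΣy² − (Σy)² = 84552 − 68644 = 15908
r = 31968 / √(79788 × 15908) = 31968 / 35626.7807 ≈ 0.897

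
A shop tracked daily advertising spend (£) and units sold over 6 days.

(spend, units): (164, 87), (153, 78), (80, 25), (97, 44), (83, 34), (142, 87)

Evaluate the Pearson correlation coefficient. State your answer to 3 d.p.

n = 6, Σx = 719, Σy = 355, Σx² = 93167, Σy² = 24939, Σxy = 47646
nΣxy − ΣxΣy = 285876 − 255245 = 30631
nΣx² − (Σx)² = 559002 − 516961 = 42041; nΣy² − (Σy)² = 149634 − 126025 = 23609
r = 30631 / √(42041 × 23609) = 30631 / 31504.6976 ≈ 0.972

0.972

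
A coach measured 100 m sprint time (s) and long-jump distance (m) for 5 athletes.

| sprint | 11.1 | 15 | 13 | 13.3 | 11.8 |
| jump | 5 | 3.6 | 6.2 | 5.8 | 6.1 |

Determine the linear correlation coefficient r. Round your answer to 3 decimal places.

n = 5, Σx = 64.2, Σy = 26.7, Σx² = 833.34, Σy² = 147.25, Σxy = 339.22
nΣxy − ΣxΣy = 1696.1 − 1714.14 = -18.04
nΣx² − (Σx)² = 4166.7 − 4121.64 = 45.06; nΣy² − (Σy)² = 736.25 − 712.89 = 23.36
r = -18.04 / √(45.06 × 23.36) = -18.04 / 32.4438 ≈ -0.556

-0.556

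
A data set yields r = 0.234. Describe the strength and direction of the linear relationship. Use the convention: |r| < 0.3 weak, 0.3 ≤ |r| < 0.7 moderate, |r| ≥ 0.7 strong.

r = 0.234 > 0 so the relationship is positive.
|r| = 0.234, which falls in the weak range.

weak positive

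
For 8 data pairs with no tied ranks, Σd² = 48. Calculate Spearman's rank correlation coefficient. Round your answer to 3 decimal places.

ρ = 1 − 6Σd² / [n(n²−1)] = 1 − 6×48 / (8×63)
  = 1 − 288/504 = 1 − 0.5714 ≈ 0.429

0.429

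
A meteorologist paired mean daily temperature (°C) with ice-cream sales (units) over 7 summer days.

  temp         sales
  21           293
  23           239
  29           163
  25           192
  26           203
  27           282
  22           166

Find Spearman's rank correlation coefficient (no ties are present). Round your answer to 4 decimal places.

-0.3929

Rank temp: 1, 3, 7, 4, 5, 6, 2
Rank sales: 7, 5, 1, 3, 4, 6, 2
d = rank(temp) − rank(sales): -6, -2, 6, 1, 1, 0, 0; Σd² = 78
ρ = 1 − 6Σd² / [n(n²−1)] = 1 − 6×78 / (7×48) = 1 − 468/336 ≈ -0.3929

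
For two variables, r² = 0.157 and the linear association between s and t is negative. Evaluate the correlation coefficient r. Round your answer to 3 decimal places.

|r| = √0.157 = 0.396
The association is negative, so r = −0.396.

-0.396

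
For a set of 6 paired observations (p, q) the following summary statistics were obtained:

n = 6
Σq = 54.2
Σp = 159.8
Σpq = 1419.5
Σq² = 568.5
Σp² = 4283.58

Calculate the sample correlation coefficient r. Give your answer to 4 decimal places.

r = (nΣpq − ΣpΣq) / √[(nΣp² − (Σp)²)(nΣq² − (Σq)²)]
Numerator: 6×1419.5 − 159.8×54.2 = -144.16
Denominator: √[(25701.48 − 25536.04)(3411 − 2937.64)] = √[165.44 × 473.36] = 279.8440
r = -144.16 / 279.8440 ≈ -0.5151

-0.5151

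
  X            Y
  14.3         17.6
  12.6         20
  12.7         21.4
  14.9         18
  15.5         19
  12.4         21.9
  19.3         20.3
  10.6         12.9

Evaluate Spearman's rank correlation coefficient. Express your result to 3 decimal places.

0.048

Rank X: 5, 3, 4, 6, 7, 2, 8, 1
Rank Y: 2, 5, 7, 3, 4, 8, 6, 1
d = rank(X) − rank(Y): 3, -2, -3, 3, 3, -6, 2, 0; Σd² = 80
ρ = 1 − 6Σd² / [n(n²−1)] = 1 − 6×80 / (8×63) = 1 − 480/504 ≈ 0.048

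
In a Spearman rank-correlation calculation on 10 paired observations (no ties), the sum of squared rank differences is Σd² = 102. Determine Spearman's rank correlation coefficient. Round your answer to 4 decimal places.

0.3818

ρ = 1 − 6Σd² / [n(n²−1)] = 1 − 6×102 / (10×99)
  = 1 − 612/990 = 1 − 0.61818 ≈ 0.3818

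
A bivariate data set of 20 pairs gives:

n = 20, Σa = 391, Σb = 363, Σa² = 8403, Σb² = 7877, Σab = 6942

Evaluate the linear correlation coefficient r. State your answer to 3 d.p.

r = (nΣab − ΣaΣb) / √[(nΣa² − (Σa)²)(nΣb² − (Σb)²)]
Numerator: 20×6942 − 391×363 = -3093
Denominator: √[(168060 − 152881)(157540 − 131769)] = √[15179 × 25771] = 19778.2206
r = -3093 / 19778.2206 ≈ -0.156

-0.156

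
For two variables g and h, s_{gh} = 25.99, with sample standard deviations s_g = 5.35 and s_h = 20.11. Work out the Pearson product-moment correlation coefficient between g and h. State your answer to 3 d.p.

r = Cov(g,h) / (s_g · s_h) = 25.99 / (5.35 × 20.11)
  = 25.99 / 107.5885 ≈ 0.242

0.242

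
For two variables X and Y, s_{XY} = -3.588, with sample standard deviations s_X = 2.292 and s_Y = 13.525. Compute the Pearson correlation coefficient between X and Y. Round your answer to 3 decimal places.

r = Cov(X,Y) / (s_X · s_Y) = -3.588 / (2.292 × 13.525)
  = -3.588 / 30.9993 ≈ -0.116

-0.116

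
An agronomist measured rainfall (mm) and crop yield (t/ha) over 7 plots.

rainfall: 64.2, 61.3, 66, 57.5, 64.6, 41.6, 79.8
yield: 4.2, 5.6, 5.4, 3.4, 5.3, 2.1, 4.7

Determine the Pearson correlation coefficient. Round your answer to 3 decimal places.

0.711

n = 7, Σx = 435, Σy = 30.7, Σx² = 27813.34, Σy² = 144.31, Σxy = 1969.62
nΣxy − ΣxΣy = 13787.34 − 13354.5 = 432.84
nΣx² − (Σx)² = 194693.38 − 189225 = 5468.38; nΣy² − (Σy)² = 1010.17 − 942.49 = 67.68
r = 432.84 / √(5468.38 × 67.68) = 432.84 / 608.3584 ≈ 0.711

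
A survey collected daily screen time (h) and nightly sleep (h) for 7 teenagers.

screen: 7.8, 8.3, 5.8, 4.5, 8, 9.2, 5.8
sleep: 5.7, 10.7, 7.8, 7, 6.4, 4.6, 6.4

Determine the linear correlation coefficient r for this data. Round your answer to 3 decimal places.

n = 7, Σx = 49.4, Σy = 48.6, Σx² = 365.9, Σy² = 359.9, Σxy = 340.65
nΣxy − ΣxΣy = 2384.55 − 2400.84 = -16.29
nΣx² − (Σx)² = 2561.3 − 2440.36 = 120.94; nΣy² − (Σy)² = 2519.3 − 2361.96 = 157.34
r = -16.29 / √(120.94 × 157.34) = -16.29 / 137.9446 ≈ -0.118

-0.118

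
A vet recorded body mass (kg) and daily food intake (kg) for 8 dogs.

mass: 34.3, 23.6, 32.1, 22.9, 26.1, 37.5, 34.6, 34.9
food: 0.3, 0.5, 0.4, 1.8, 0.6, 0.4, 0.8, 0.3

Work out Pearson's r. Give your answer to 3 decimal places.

-0.598

n = 8, Σx = 246, Σy = 5.1, Σx² = 7790.9, Σy² = 4.99, Σxy = 144.96
nΣxy − ΣxΣy = 1159.68 − 1254.6 = -94.92
nΣx² − (Σx)² = 62327.2 − 60516 = 1811.2; nΣy² − (Σy)² = 39.92 − 26.01 = 13.91
r = -94.92 / √(1811.2 × 13.91) = -94.92 / 158.7255 ≈ -0.598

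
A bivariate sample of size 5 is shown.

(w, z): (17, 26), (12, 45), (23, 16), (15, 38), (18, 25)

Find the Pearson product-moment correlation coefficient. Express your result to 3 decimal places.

-0.966

n = 5, Σw = 85, Σz = 150, Σw² = 1511, Σz² = 5026, Σwz = 2370
nΣwz − ΣwΣz = 11850 − 12750 = -900
nΣw² − (Σw)² = 7555 − 7225 = 330; nΣz² − (Σz)² = 25130 − 22500 = 2630
r = -900 / √(330 × 2630) = -900 / 931.6115 ≈ -0.966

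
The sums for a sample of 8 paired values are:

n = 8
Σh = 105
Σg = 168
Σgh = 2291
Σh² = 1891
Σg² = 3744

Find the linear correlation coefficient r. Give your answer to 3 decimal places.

0.258

r = (nΣgh − ΣgΣh) / √[(nΣg² − (Σg)²)(nΣh² − (Σh)²)]
Numerator: 8×2291 − 168×105 = 688
Denominator: √[(29952 − 28224)(15128 − 11025)] = √[1728 × 4103] = 2662.7024
r = 688 / 2662.7024 ≈ 0.258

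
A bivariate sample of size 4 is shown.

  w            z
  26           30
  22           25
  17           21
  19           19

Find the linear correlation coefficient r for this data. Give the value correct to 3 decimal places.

0.929

n = 4, Σw = 84, Σz = 95, Σw² = 1810, Σz² = 2327, Σwz = 2048
nΣwz − ΣwΣz = 8192 − 7980 = 212
nΣw² − (Σw)² = 7240 − 7056 = 184; nΣz² − (Σz)² = 9308 − 9025 = 283
r = 212 / √(184 × 283) = 212 / 228.1929 ≈ 0.929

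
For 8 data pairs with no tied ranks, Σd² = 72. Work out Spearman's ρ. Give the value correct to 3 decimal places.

0.143

ρ = 1 − 6Σd² / [n(n²−1)] = 1 − 6×72 / (8×63)
  = 1 − 432/504 = 1 − 0.8571 ≈ 0.143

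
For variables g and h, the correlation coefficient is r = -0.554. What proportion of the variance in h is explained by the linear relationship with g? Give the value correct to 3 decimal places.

0.307

r² = (-0.554)² = 0.307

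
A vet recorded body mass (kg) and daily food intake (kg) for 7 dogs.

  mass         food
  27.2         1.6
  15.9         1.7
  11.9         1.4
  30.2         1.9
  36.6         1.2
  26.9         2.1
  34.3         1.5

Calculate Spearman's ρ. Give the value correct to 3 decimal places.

Rank mass: 4, 2, 1, 5, 7, 3, 6
Rank food: 4, 5, 2, 6, 1, 7, 3
d = rank(mass) − rank(food): 0, -3, -1, -1, 6, -4, 3; Σd² = 72
ρ = 1 − 6Σd² / [n(n²−1)] = 1 − 6×72 / (7×48) = 1 − 432/336 ≈ -0.286

-0.286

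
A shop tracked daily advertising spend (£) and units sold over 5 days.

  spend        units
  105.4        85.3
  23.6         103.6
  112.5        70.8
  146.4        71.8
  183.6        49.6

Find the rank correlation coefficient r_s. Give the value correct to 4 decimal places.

Rank spend: 2, 1, 3, 4, 5
Rank units: 4, 5, 2, 3, 1
d = rank(spend) − rank(units): -2, -4, 1, 1, 4; Σd² = 38
ρ = 1 − 6Σd² / [n(n²−1)] = 1 − 6×38 / (5×24) = 1 − 228/120 ≈ -0.9000

-0.9000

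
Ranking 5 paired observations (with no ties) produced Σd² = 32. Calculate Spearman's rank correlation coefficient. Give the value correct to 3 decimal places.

ρ = 1 − 6Σd² / [n(n²−1)] = 1 − 6×32 / (5×24)
  = 1 − 192/120 = 1 − 1.6000 ≈ -0.600

-0.600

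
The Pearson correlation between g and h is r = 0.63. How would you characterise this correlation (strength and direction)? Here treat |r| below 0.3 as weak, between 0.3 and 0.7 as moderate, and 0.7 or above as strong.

moderate positive

r = 0.63 > 0 so the relationship is positive.
|r| = 0.63, which falls in the moderate range.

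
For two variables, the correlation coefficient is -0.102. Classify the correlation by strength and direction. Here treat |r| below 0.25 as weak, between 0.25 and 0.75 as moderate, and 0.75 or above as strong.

r = -0.102 < 0 so the relationship is negative.
|r| = 0.102, which falls in the weak range.

weak negative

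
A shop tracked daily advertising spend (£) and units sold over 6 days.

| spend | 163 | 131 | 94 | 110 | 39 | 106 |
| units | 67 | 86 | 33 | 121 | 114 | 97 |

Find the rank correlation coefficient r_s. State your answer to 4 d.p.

Rank spend: 6, 5, 2, 4, 1, 3
Rank units: 2, 3, 1, 6, 5, 4
d = rank(spend) − rank(units): 4, 2, 1, -2, -4, -1; Σd² = 42
ρ = 1 − 6Σd² / [n(n²−1)] = 1 − 6×42 / (6×35) = 1 − 252/210 ≈ -0.2000

-0.2000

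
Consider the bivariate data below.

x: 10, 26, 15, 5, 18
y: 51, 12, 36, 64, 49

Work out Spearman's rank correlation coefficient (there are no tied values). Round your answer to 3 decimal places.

-0.900

Rank x: 2, 5, 3, 1, 4
Rank y: 4, 1, 2, 5, 3
d = rank(x) − rank(y): -2, 4, 1, -4, 1; Σd² = 38
ρ = 1 − 6Σd² / [n(n²−1)] = 1 − 6×38 / (5×24) = 1 − 228/120 ≈ -0.900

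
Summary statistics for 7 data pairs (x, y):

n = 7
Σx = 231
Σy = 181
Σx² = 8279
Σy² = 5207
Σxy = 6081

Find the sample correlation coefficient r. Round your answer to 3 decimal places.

r = (nΣxy − ΣxΣy) / √[(nΣx² − (Σx)²)(nΣy² − (Σy)²)]
Numerator: 7×6081 − 231×181 = 756
Denominator: √[(57953 − 53361)(36449 − 32761)] = √[4592 × 3688] = 4115.2516
r = 756 / 4115.2516 ≈ 0.184

0.184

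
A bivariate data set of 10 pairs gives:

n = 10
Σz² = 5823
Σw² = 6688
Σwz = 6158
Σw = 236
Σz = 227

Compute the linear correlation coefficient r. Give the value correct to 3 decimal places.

0.925

r = (nΣwz − ΣwΣz) / √[(nΣw² − (Σw)²)(nΣz² − (Σz)²)]
Numerator: 10×6158 − 236×227 = 8008
Denominator: √[(66880 − 55696)(58230 − 51529)] = √[11184 × 6701] = 8657.0193
r = 8008 / 8657.0193 ≈ 0.925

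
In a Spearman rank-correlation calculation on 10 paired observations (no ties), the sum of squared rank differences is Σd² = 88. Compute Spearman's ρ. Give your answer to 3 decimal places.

ρ = 1 − 6Σd² / [n(n²−1)] = 1 − 6×88 / (10×99)
  = 1 − 528/990 = 1 − 0.5333 ≈ 0.467

0.467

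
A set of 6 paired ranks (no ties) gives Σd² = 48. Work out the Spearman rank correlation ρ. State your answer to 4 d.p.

-0.3714

ρ = 1 − 6Σd² / [n(n²−1)] = 1 − 6×48 / (6×35)
  = 1 − 288/210 = 1 − 1.37143 ≈ -0.3714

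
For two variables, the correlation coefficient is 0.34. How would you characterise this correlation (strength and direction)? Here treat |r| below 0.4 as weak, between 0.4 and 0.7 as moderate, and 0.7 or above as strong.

weak positive

r = 0.34 > 0 so the relationship is positive.
|r| = 0.34, which falls in the weak range.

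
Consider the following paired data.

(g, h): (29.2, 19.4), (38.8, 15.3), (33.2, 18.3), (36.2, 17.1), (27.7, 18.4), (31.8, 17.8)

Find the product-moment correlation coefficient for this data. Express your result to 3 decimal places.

-0.884

n = 6, Σg = 196.9, Σh = 106.3, Σg² = 6549.29, Σh² = 1893.15, Σgh = 3462.42
nΣgh − ΣgΣh = 20774.52 − 20930.47 = -155.95
nΣg² − (Σg)² = 39295.74 − 38769.61 = 526.13; nΣh² − (Σh)² = 11358.9 − 11299.69 = 59.21
r = -155.95 / √(526.13 × 59.21) = -155.95 / 176.4997 ≈ -0.884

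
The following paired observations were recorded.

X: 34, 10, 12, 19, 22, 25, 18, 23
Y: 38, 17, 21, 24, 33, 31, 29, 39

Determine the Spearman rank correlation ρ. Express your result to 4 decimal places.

Rank X: 8, 1, 2, 4, 5, 7, 3, 6
Rank Y: 7, 1, 2, 3, 6, 5, 4, 8
d = rank(X) − rank(Y): 1, 0, 0, 1, -1, 2, -1, -2; Σd² = 12
ρ = 1 − 6Σd² / [n(n²−1)] = 1 − 6×12 / (8×63) = 1 − 72/504 ≈ 0.8571

0.8571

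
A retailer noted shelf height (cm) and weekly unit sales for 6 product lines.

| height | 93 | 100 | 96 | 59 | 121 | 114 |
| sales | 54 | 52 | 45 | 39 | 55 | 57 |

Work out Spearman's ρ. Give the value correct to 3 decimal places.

0.771

Rank height: 2, 4, 3, 1, 6, 5
Rank sales: 4, 3, 2, 1, 5, 6
d = rank(height) − rank(sales): -2, 1, 1, 0, 1, -1; Σd² = 8
ρ = 1 − 6Σd² / [n(n²−1)] = 1 − 6×8 / (6×35) = 1 − 48/210 ≈ 0.771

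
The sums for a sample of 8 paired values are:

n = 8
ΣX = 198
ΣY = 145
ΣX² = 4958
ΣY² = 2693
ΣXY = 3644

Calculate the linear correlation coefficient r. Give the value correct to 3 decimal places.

r = (nΣXY − ΣXΣY) / √[(nΣX² − (ΣX)²)(nΣY² − (ΣY)²)]
Numerator: 8×3644 − 198×145 = 442
Denominator: √[(39664 − 39204)(21544 − 21025)] = √[460 × 519] = 488.6103
r = 442 / 488.6103 ≈ 0.905

0.905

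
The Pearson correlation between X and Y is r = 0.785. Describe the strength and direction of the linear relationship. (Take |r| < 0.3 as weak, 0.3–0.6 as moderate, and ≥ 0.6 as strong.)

r = 0.785 > 0 so the relationship is positive.
|r| = 0.785, which falls in the strong range.

strong positive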